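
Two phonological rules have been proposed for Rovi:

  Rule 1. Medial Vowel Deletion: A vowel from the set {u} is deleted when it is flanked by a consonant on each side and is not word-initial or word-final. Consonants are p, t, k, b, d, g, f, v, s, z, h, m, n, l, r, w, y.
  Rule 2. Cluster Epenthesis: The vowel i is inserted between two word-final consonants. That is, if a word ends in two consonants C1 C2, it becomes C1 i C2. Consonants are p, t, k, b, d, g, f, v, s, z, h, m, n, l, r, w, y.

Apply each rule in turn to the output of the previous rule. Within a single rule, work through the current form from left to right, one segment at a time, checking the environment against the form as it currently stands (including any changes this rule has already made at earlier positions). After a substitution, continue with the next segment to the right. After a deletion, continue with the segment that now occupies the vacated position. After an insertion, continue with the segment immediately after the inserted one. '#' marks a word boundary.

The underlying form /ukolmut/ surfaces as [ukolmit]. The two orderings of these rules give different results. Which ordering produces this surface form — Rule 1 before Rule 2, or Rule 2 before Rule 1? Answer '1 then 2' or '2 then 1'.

1 then 2

Order 1 then 2:
  1 Medial Vowel Deletion: [ukolmut] → [ukolmt]
  2 Cluster Epenthesis: [ukolmt] → [ukolmit]
  result: [ukolmit]
Order 2 then 1:
  2 Cluster Epenthesis: no change — [ukolmut]
  1 Medial Vowel Deletion: [ukolmut] → [ukolmt]
  result: [ukolmt]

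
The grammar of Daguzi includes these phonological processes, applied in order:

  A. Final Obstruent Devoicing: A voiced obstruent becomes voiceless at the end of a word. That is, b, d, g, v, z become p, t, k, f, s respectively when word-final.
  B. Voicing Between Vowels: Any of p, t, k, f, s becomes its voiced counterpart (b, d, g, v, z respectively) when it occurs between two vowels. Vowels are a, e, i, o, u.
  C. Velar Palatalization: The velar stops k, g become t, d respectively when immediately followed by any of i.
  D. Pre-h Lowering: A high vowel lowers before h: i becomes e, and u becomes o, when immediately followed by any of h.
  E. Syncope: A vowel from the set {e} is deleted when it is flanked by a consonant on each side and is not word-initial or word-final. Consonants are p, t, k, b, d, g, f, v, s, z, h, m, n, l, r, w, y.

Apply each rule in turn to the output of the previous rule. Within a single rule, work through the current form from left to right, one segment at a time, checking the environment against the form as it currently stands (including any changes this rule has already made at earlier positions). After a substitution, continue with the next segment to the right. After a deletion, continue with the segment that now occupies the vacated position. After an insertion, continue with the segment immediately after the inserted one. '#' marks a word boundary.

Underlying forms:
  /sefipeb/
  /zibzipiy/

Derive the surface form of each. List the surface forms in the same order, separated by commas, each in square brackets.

/sefipeb/:
  A Final Obstruent Devoicing: [sefipeb] → [sefipep]
  B Voicing Between Vowels: [sefipep] → [sevibep]
  C Velar Palatalization: no change — [sevibep]
  D Pre-h Lowering: no change — [sevibep]
  E Syncope: [sevibep] → [svibp]
/zibzipiy/:
  A Final Obstruent Devoicing: no change — [zibzipiy]
  B Voicing Between Vowels: [zibzipiy] → [zibzibiy]
  C Velar Palatalization: no change — [zibzibiy]
  D Pre-h Lowering: no change — [zibzibiy]
  E Syncope: no change — [zibzibiy]

[svibp], [zibzibiy]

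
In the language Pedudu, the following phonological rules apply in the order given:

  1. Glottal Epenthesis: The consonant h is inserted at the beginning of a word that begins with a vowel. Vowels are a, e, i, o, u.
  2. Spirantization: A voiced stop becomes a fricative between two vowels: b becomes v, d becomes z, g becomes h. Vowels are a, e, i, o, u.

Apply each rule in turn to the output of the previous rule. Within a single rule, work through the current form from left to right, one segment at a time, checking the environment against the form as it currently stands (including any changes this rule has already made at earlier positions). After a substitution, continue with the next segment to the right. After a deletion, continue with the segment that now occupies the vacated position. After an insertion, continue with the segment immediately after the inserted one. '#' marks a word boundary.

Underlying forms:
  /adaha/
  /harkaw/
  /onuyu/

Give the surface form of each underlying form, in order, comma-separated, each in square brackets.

/adaha/:
  1 Glottal Epenthesis: [adaha] → [hadaha]
  2 Spirantization: [hadaha] → [hazaha]
/harkaw/:
  1 Glottal Epenthesis: no change — [harkaw]
  2 Spirantization: no change — [harkaw]
/onuyu/:
  1 Glottal Epenthesis: [onuyu] → [honuyu]
  2 Spirantization: no change — [honuyu]

[hazaha], [harkaw], [honuyu]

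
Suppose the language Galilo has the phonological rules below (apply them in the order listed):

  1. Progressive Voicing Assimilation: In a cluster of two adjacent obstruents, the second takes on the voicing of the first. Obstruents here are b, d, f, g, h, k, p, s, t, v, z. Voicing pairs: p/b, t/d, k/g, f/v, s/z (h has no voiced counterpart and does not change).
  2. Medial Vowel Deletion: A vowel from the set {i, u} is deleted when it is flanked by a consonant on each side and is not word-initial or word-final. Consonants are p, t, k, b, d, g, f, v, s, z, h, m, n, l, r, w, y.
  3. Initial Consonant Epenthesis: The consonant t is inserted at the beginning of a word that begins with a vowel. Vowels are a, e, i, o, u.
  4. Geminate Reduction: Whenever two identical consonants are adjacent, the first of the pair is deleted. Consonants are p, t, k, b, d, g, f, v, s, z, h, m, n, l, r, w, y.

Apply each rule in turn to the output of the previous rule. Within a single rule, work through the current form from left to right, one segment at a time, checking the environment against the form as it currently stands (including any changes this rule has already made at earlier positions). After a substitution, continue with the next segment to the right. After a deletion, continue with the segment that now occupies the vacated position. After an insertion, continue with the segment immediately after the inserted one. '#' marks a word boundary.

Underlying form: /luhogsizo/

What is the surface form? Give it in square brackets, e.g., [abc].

1 Progressive Voicing Assimilation: [luhogsizo] → [luhogzizo]
2 Medial Vowel Deletion: [luhogzizo] → [lhogzzo]
3 Initial Consonant Epenthesis: no change — [lhogzzo]
4 Geminate Reduction: [lhogzzo] → [lhogzo]

[lhogzo]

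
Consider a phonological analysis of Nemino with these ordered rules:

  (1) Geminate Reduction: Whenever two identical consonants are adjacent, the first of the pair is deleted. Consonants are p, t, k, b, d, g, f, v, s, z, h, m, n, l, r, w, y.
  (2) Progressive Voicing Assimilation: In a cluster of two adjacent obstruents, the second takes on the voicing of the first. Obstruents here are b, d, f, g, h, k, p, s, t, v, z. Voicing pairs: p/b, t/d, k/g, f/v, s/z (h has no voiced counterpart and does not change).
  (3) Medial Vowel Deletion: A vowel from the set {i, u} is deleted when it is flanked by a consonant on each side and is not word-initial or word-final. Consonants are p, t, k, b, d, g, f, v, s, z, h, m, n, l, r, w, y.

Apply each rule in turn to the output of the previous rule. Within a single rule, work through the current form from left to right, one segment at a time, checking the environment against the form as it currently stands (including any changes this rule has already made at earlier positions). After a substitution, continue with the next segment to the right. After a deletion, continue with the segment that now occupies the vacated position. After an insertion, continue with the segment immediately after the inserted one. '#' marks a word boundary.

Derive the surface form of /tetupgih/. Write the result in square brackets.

[tetpkh]

(1) Geminate Reduction: no change — [tetupgih]
(2) Progressive Voicing Assimilation: [tetupgih] → [tetupkih]
(3) Medial Vowel Deletion: [tetupkih] → [tetpkh]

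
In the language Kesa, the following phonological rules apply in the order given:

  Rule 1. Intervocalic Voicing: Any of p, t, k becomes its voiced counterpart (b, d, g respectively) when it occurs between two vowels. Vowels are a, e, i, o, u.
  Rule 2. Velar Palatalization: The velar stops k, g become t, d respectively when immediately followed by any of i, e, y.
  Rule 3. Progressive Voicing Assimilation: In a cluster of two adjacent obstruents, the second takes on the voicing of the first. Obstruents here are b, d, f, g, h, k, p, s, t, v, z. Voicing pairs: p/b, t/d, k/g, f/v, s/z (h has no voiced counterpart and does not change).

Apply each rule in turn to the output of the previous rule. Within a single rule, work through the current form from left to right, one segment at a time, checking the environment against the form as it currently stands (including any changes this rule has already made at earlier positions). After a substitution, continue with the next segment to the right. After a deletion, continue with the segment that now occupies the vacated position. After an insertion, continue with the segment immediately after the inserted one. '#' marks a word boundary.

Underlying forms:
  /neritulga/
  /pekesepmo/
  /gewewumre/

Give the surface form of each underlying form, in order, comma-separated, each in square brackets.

[neridulga], [pedesepmo], [dewewumre]

/neritulga/:
  Rule 1 Intervocalic Voicing: [neritulga] → [neridulga]
  Rule 2 Velar Palatalization: no change — [neridulga]
  Rule 3 Progressive Voicing Assimilation: no change — [neridulga]
/pekesepmo/:
  Rule 1 Intervocalic Voicing: [pekesepmo] → [pegesepmo]
  Rule 2 Velar Palatalization: [pegesepmo] → [pedesepmo]
  Rule 3 Progressive Voicing Assimilation: no change — [pedesepmo]
/gewewumre/:
  Rule 1 Intervocalic Voicing: no change — [gewewumre]
  Rule 2 Velar Palatalization: [gewewumre] → [dewewumre]
  Rule 3 Progressive Voicing Assimilation: no change — [dewewumre]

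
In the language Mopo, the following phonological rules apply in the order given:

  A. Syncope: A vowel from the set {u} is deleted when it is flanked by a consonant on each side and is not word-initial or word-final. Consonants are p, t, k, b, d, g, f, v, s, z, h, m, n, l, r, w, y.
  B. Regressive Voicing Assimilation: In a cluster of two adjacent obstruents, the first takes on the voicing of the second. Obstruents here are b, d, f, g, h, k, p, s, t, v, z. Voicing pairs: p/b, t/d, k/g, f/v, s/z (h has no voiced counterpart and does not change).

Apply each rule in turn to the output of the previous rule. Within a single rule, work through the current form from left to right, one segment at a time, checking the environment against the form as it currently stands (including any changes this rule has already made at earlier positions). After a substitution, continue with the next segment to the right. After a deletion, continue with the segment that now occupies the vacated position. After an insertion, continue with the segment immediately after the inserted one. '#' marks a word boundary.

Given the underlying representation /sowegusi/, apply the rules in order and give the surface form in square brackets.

[soweksi]

A Syncope: [sowegusi] → [sowegsi]
B Regressive Voicing Assimilation: [sowegsi] → [soweksi]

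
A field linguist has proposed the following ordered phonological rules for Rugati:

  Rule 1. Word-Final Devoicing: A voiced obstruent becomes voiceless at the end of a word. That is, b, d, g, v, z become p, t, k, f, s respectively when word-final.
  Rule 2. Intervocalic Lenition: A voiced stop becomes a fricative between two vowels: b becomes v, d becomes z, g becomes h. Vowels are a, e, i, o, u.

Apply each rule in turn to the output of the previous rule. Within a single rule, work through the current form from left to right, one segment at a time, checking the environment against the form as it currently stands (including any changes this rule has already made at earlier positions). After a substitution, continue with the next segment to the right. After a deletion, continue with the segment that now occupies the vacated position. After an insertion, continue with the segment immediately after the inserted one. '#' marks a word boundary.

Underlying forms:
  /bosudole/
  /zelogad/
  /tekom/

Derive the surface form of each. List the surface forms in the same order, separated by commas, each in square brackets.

/bosudole/:
  Rule 1 Word-Final Devoicing: no change — [bosudole]
  Rule 2 Intervocalic Lenition: [bosudole] → [bosuzole]
/zelogad/:
  Rule 1 Word-Final Devoicing: [zelogad] → [zelogat]
  Rule 2 Intervocalic Lenition: [zelogat] → [zelohat]
/tekom/:
  Rule 1 Word-Final Devoicing: no change — [tekom]
  Rule 2 Intervocalic Lenition: no change — [tekom]

[bosuzole], [zelohat], [tekom]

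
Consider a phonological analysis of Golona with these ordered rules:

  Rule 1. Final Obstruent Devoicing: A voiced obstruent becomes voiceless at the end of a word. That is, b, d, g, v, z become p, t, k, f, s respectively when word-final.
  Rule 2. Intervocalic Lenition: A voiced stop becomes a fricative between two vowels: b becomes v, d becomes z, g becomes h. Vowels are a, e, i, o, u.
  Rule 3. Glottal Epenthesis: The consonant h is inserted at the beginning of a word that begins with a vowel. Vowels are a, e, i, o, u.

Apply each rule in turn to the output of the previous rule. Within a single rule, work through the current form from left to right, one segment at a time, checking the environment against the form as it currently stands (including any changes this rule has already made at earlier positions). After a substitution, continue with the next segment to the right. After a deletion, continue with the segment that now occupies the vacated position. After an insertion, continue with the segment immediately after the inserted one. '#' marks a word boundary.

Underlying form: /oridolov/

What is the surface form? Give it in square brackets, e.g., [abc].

[horizolof]

Rule 1 Final Obstruent Devoicing: [oridolov] → [oridolof]
Rule 2 Intervocalic Lenition: [oridolof] → [orizolof]
Rule 3 Glottal Epenthesis: [orizolof] → [horizolof]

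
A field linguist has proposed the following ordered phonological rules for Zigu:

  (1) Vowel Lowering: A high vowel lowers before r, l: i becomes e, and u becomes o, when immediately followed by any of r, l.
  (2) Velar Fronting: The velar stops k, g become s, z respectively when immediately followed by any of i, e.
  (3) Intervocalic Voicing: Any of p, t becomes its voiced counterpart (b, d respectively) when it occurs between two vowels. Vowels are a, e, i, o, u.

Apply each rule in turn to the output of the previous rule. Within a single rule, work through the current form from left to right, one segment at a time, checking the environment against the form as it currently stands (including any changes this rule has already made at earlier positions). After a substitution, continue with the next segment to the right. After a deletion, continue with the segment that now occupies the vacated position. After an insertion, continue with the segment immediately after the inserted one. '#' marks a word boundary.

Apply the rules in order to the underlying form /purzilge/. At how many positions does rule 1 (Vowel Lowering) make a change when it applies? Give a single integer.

2

(1) Vowel Lowering: [purzilge] → [porzelge]
(2) Velar Fronting: [porzelge] → [porzelze]
(3) Intervocalic Voicing: no change — [porzelze]
Rule 1 changed 2 position(s).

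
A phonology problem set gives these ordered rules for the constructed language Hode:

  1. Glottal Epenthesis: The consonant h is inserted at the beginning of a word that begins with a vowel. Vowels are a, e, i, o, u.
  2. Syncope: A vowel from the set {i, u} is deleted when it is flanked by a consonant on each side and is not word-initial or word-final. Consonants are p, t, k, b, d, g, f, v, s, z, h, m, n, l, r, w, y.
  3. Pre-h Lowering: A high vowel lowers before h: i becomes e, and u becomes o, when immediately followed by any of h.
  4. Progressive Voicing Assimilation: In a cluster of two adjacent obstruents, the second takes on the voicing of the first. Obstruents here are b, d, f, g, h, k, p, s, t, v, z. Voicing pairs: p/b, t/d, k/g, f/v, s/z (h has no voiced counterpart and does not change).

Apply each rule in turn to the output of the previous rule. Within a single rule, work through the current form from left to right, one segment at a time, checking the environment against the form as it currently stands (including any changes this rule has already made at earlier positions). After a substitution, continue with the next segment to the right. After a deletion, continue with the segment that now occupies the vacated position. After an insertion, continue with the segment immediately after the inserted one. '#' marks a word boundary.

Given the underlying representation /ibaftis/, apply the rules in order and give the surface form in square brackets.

[hpafts]

1 Glottal Epenthesis: [ibaftis] → [hibaftis]
2 Syncope: [hibaftis] → [hbafts]
3 Pre-h Lowering: no change — [hbafts]
4 Progressive Voicing Assimilation: [hbafts] → [hpafts]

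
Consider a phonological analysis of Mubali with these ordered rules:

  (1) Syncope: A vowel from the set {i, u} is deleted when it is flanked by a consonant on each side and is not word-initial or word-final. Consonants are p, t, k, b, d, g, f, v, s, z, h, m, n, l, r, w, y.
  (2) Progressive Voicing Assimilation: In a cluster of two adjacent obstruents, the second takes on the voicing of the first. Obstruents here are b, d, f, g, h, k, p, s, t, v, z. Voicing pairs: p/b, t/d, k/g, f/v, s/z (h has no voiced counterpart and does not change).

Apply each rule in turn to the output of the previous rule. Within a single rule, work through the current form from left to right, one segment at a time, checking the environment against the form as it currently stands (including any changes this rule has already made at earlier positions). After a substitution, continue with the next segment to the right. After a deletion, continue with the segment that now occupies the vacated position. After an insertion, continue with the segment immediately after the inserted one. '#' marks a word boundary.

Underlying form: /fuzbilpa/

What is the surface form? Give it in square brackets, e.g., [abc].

[fsplpa]

(1) Syncope: [fuzbilpa] → [fzblpa]
(2) Progressive Voicing Assimilation: [fzblpa] → [fsplpa]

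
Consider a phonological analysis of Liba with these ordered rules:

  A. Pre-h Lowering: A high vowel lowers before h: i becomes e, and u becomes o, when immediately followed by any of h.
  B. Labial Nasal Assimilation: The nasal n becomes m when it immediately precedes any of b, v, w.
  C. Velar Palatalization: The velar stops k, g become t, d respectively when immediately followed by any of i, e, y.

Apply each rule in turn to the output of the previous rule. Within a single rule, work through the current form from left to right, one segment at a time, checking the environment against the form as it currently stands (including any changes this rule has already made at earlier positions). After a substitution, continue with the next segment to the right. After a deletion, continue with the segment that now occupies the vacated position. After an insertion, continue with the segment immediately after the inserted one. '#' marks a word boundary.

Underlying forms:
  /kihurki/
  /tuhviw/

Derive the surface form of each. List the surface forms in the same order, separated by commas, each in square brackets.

[tehurti], [tohviw]

/kihurki/:
  A Pre-h Lowering: [kihurki] → [kehurki]
  B Labial Nasal Assimilation: no change — [kehurki]
  C Velar Palatalization: [kehurki] → [tehurti]
/tuhviw/:
  A Pre-h Lowering: [tuhviw] → [tohviw]
  B Labial Nasal Assimilation: no change — [tohviw]
  C Velar Palatalization: no change — [tohviw]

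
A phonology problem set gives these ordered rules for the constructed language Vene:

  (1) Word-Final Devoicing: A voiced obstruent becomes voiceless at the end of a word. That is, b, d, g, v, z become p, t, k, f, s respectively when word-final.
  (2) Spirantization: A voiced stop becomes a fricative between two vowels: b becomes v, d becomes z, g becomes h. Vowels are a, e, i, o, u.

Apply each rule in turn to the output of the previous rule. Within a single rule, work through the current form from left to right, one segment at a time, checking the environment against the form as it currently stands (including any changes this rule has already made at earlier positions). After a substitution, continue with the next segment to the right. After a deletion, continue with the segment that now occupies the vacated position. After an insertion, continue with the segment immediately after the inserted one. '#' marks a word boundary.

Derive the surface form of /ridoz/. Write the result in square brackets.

[rizos]

(1) Word-Final Devoicing: [ridoz] → [ridos]
(2) Spirantization: [ridos] → [rizos]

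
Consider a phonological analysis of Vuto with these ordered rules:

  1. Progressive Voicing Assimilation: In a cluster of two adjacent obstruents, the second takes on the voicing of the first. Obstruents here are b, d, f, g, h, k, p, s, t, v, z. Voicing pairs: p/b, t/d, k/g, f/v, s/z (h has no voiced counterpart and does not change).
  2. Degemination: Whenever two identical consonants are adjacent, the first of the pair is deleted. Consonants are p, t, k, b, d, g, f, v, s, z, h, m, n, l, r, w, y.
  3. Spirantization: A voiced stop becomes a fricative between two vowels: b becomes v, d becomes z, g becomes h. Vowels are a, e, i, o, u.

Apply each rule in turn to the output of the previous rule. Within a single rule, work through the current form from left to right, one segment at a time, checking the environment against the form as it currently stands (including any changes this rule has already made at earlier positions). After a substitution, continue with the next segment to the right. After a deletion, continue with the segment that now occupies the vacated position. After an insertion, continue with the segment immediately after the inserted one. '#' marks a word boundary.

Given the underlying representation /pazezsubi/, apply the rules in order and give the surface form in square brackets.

[pazezuvi]

1 Progressive Voicing Assimilation: [pazezsubi] → [pazezzubi]
2 Degemination: [pazezzubi] → [pazezubi]
3 Spirantization: [pazezubi] → [pazezuvi]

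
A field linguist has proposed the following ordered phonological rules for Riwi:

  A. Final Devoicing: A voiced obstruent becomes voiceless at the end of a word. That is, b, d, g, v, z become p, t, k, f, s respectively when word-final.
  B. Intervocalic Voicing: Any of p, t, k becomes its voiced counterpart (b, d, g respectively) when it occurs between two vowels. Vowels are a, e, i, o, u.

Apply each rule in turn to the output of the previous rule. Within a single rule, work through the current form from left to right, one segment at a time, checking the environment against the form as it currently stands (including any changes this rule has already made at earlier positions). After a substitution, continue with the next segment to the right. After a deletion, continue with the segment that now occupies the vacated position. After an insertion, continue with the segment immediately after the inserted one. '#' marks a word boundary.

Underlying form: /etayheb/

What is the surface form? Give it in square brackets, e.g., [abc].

A Final Devoicing: [etayheb] → [etayhep]
B Intervocalic Voicing: [etayhep] → [edayhep]

[edayhep]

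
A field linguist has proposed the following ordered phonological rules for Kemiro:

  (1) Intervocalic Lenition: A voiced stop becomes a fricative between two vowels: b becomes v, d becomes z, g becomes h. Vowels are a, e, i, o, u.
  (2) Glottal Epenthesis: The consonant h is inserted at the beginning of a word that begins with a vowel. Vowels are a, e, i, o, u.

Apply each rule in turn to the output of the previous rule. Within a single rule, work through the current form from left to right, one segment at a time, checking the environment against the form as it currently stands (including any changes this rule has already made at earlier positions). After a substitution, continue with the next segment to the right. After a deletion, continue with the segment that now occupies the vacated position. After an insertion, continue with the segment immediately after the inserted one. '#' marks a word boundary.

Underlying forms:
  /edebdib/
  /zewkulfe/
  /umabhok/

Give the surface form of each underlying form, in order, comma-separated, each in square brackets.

[hezebdib], [zewkulfe], [humabhok]

/edebdib/:
  (1) Intervocalic Lenition: [edebdib] → [ezebdib]
  (2) Glottal Epenthesis: [ezebdib] → [hezebdib]
/zewkulfe/:
  (1) Intervocalic Lenition: no change — [zewkulfe]
  (2) Glottal Epenthesis: no change — [zewkulfe]
/umabhok/:
  (1) Intervocalic Lenition: no change — [umabhok]
  (2) Glottal Epenthesis: [umabhok] → [humabhok]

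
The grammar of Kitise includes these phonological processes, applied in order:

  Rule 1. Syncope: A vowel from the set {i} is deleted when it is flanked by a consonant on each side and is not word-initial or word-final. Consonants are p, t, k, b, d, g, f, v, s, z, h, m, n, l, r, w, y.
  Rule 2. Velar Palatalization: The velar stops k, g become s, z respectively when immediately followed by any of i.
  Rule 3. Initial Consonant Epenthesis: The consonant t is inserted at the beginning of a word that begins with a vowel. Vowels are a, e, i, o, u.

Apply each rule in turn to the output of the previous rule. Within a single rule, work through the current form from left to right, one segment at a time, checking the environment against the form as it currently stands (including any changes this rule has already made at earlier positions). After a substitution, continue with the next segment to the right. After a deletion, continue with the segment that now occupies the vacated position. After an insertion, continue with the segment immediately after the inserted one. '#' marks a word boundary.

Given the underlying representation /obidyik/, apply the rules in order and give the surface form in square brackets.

Rule 1 Syncope: [obidyik] → [obdyk]
Rule 2 Velar Palatalization: no change — [obdyk]
Rule 3 Initial Consonant Epenthesis: [obdyk] → [tobdyk]

[tobdyk]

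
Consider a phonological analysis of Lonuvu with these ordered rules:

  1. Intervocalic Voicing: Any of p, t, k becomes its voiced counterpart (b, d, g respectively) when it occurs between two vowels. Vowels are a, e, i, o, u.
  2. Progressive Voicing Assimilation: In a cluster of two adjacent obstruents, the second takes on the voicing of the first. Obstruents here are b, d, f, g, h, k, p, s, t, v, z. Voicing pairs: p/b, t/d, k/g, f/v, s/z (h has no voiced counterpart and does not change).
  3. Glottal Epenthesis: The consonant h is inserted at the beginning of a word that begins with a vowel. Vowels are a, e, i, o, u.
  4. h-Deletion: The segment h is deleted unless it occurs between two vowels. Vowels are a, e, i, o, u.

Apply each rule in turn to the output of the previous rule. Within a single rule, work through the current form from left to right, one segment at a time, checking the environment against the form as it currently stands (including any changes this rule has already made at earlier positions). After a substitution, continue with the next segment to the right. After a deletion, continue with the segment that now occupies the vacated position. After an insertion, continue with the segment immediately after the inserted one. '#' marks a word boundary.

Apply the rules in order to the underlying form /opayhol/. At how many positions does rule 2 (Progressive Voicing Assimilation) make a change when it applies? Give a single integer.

0

1 Intervocalic Voicing: [opayhol] → [obayhol]
2 Progressive Voicing Assimilation: no change — [obayhol]
3 Glottal Epenthesis: [obayhol] → [hobayhol]
4 h-Deletion: [hobayhol] → [obayol]
Rule 2 changed 0 position(s).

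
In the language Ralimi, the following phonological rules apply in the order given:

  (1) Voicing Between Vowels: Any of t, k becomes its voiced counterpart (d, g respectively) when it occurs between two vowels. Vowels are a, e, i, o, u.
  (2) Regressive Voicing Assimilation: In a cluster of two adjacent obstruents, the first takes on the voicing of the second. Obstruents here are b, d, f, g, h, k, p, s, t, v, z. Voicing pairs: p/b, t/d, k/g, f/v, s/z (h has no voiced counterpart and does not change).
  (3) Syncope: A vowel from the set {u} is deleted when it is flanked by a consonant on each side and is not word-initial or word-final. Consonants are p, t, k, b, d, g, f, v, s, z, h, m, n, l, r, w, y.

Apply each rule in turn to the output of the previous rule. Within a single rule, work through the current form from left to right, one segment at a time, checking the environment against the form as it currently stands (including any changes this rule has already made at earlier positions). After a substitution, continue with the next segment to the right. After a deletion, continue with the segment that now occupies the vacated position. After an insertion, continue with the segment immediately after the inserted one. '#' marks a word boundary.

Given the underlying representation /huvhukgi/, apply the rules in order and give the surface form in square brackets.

[hfhggi]

(1) Voicing Between Vowels: no change — [huvhukgi]
(2) Regressive Voicing Assimilation: [huvhukgi] → [hufhuggi]
(3) Syncope: [hufhuggi] → [hfhggi]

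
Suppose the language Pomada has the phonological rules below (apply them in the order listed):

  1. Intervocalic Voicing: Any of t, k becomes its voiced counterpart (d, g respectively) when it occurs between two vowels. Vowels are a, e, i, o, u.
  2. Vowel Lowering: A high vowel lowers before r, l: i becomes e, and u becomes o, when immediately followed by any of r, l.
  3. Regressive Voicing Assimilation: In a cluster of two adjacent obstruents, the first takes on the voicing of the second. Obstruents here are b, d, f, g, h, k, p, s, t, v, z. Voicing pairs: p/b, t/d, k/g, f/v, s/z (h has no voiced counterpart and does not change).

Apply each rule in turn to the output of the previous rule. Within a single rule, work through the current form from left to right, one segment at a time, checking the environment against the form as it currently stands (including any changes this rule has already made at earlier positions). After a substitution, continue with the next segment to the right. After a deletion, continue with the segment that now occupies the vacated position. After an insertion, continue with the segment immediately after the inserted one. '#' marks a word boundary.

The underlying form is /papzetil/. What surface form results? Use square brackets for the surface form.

1 Intervocalic Voicing: [papzetil] → [papzedil]
2 Vowel Lowering: [papzedil] → [papzedel]
3 Regressive Voicing Assimilation: [papzedel] → [pabzedel]

[pabzedel]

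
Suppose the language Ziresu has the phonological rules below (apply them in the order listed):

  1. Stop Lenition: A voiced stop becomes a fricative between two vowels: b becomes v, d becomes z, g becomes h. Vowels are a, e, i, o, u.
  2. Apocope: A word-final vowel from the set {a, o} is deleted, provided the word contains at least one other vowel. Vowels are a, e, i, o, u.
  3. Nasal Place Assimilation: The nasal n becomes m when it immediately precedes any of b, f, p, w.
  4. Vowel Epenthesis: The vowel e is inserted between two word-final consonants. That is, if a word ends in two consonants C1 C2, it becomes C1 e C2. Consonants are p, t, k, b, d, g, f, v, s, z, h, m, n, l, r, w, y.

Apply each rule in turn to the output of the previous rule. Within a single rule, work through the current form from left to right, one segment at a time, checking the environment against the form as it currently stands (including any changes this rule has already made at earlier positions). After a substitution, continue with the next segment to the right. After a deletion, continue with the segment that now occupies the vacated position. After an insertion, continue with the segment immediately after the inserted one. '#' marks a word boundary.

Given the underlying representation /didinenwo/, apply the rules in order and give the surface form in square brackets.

1 Stop Lenition: [didinenwo] → [dizinenwo]
2 Apocope: [dizinenwo] → [dizinenw]
3 Nasal Place Assimilation: [dizinenw] → [dizinemw]
4 Vowel Epenthesis: [dizinemw] → [dizinemew]

[dizinemew]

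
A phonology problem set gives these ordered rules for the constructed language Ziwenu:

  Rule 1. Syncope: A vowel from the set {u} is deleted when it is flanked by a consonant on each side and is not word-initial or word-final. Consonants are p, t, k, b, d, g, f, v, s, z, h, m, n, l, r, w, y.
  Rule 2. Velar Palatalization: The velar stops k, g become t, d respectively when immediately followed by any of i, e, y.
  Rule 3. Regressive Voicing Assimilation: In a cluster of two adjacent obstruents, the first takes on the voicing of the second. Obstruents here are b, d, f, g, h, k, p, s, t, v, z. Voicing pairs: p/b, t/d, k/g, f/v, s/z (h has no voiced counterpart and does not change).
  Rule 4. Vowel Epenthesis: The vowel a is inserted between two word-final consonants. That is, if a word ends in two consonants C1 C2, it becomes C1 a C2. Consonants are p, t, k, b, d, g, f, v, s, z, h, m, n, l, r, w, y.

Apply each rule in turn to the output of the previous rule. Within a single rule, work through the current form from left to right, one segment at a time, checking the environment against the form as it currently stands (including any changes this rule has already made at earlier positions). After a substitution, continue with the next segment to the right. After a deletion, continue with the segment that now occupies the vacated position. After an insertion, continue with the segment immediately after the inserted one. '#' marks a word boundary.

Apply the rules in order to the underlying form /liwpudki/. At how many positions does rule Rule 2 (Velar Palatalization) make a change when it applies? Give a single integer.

Rule 1 Syncope: [liwpudki] → [liwpdki]
Rule 2 Velar Palatalization: [liwpdki] → [liwpdti]
Rule 3 Regressive Voicing Assimilation: [liwpdti] → [liwbtti]
Rule 4 Vowel Epenthesis: no change — [liwbtti]
Rule Rule 2 changed 1 position(s).

1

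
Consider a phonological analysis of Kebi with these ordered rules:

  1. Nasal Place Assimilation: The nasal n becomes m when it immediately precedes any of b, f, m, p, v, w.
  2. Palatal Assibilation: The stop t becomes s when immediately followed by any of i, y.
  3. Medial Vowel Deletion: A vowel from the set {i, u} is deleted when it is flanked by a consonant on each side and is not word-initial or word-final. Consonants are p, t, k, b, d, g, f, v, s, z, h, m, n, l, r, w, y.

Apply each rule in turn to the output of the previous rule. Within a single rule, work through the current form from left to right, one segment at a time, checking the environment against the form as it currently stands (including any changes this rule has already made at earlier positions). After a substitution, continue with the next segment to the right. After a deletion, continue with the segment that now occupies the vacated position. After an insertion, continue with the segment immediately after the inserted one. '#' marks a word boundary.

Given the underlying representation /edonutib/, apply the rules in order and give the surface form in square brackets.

1 Nasal Place Assimilation: no change — [edonutib]
2 Palatal Assibilation: [edonutib] → [edonusib]
3 Medial Vowel Deletion: [edonusib] → [edonsb]

[edonsb]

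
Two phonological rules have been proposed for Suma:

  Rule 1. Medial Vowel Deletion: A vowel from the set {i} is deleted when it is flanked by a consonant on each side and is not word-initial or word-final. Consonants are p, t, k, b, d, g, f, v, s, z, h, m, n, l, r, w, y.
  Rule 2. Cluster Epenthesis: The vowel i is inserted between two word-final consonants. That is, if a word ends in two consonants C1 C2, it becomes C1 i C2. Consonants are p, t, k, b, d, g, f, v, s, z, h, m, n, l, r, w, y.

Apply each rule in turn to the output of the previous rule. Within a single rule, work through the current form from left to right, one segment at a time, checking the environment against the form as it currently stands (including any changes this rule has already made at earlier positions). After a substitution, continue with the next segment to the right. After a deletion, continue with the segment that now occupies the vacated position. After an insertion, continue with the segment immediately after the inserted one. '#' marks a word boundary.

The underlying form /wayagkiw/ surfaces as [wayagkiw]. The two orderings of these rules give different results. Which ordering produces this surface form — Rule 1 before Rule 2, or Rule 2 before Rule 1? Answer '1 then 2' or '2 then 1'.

Order 1 then 2:
  1 Medial Vowel Deletion: [wayagkiw] → [wayagkw]
  2 Cluster Epenthesis: [wayagkw] → [wayagkiw]
  result: [wayagkiw]
Order 2 then 1:
  2 Cluster Epenthesis: no change — [wayagkiw]
  1 Medial Vowel Deletion: [wayagkiw] → [wayagkw]
  result: [wayagkw]

1 then 2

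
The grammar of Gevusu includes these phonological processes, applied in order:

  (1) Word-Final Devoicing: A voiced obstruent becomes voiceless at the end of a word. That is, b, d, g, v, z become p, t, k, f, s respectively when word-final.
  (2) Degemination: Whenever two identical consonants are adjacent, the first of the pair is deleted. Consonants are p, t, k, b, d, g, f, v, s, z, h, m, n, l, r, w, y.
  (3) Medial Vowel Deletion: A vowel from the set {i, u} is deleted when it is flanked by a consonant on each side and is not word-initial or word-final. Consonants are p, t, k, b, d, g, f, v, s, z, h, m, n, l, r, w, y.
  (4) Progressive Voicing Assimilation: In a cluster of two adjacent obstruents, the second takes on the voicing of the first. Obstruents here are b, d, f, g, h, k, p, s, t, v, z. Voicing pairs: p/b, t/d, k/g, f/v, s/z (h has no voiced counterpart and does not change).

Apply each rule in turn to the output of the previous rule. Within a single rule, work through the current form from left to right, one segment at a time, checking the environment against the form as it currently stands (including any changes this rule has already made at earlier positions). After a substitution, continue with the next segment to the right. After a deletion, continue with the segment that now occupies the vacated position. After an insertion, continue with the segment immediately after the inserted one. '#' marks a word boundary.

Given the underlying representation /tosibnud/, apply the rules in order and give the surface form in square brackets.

[tospnt]

(1) Word-Final Devoicing: [tosibnud] → [tosibnut]
(2) Degemination: no change — [tosibnut]
(3) Medial Vowel Deletion: [tosibnut] → [tosbnt]
(4) Progressive Voicing Assimilation: [tosbnt] → [tospnt]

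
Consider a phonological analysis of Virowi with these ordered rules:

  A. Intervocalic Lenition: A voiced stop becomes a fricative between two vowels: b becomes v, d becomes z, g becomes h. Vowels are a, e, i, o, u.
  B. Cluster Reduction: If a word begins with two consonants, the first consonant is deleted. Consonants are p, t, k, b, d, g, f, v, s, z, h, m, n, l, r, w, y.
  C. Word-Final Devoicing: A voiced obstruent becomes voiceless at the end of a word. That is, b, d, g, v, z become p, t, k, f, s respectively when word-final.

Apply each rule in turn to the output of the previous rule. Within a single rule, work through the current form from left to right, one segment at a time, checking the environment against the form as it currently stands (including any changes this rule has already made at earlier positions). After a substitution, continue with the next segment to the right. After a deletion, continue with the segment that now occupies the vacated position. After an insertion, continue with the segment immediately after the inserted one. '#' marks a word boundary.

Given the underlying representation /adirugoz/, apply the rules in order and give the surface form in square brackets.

[aziruhos]

A Intervocalic Lenition: [adirugoz] → [aziruhoz]
B Cluster Reduction: no change — [aziruhoz]
C Word-Final Devoicing: [aziruhoz] → [aziruhos]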